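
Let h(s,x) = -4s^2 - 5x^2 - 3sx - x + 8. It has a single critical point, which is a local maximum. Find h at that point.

∂h/∂s = -8s - 3x = 0 and ∂h/∂x = -3s - 10x - 1 = 0, so (s, x) = (3/71, -8/71).
The Hessian has h_{ss} = -8, h_{xx} = -10, h_{sx} = -3, giving D = 71 > 0 with h_{ss} < 0, so the point is a local maximum.
h(3/71, -8/71) = 572/71.

572/71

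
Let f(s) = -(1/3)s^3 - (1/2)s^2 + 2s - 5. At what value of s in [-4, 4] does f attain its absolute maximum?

-4

The derivative is -s^2 - s + 2, which vanishes at s = -2 and s = 1.
Compare values at every candidate in [-4, 4]: f(-4) = 1/3, f(-2) = -25/3, f(1) = -23/6, f(4) = -79/3.
So the maximum is f(-4) = 1/3.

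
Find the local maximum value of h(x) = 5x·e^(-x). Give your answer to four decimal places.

1.8394

Differentiating with the product rule gives h'(x) = (-5x + 5)·e^(-x). Since e^(-x) > 0, the only critical point is x = 1.
h''(1) has the same sign as -5 < 0, so this is a local maximum.
h(1) = (5)·e^(-1) ≈ 1.8394.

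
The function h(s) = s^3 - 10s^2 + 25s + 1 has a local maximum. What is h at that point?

527/27

Critical points: h'(s) = 3s^2 - 20s + 25 vanishes at s = 5/3, 5.
h''(s) = 6s - 20. h''(5/3) = -10 < 0 ⇒ local maximum; h''(5) = 10 > 0 ⇒ local minimum.
So the local maximum value is h(5/3) = 527/27.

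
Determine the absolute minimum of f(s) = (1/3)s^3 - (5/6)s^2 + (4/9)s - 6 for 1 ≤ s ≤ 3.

-494/81

Differentiating, f'(s) = s^2 - (5/3)s + 4/9; whose only zero in [1, 3] is s = 4/3.
Evaluating at the critical points and endpoints: f(1) = -109/18; f(4/3) = -494/81; f(3) = -19/6.
The minimum over the interval is -494/81, attained at s = 4/3.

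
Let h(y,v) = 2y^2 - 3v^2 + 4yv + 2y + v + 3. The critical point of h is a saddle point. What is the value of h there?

51/20

∂h/∂y = 4y + 4v + 2 = 0 and ∂h/∂v = 4y - 6v + 1 = 0, so (y, v) = (-2/5, -1/10).
The Hessian has h_{yy} = 4, h_{vv} = -6, h_{yv} = 4, giving D = -40 < 0, so the point is a saddle point.
h(-2/5, -1/10) = 51/20.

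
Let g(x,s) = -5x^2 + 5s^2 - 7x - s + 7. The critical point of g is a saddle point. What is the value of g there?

∂g/∂x = -10x - 7 = 0 and ∂g/∂s = 10s - 1 = 0, so (x, s) = (-7/10, 1/10).
The Hessian has g_{xx} = -10, g_{ss} = 10, g_{xs} = 0, giving D = -100 < 0, so the point is a saddle point.
g(-7/10, 1/10) = 47/5.

47/5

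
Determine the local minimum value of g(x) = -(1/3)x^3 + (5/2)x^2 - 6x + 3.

-5/3

g'(x) = -x^2 + 5x - 6. Setting g'(x) = 0 gives x ∈ {2, 3}.
g''(x) = -2x + 5. g''(2) = 1 > 0 ⇒ local minimum; g''(3) = -1 < 0 ⇒ local maximum.
The local minimum is g(2) = -5/3.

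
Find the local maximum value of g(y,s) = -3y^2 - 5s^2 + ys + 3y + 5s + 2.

∂g/∂y = -6y + s + 3 = 0 and ∂g/∂s = y - 10s + 5 = 0, so (y, s) = (35/59, 33/59).
The Hessian has g_{yy} = -6, g_{ss} = -10, g_{ys} = 1, giving D = 59 > 0 with g_{yy} < 0, so the point is a local maximum.
g(35/59, 33/59) = 253/59.

253/59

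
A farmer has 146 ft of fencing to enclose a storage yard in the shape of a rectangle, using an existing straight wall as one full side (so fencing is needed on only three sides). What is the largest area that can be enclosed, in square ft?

5329/2

Let the sides perpendicular to the wall have length x and the parallel side y, so 2x + y = 146 and the area is A = xy = x(146 − 2x).
A'(x) = 146 − 4x = 0 gives x = 73/2, and A''(x) = −4 < 0 confirms a maximum.
Then y = 146 − 2·73/2 = 73 and A = 5329/2.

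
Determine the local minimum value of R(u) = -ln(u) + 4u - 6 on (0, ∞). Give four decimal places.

-3.6137

R'(u) = -1/u + 4 = 0 gives u = 1/4.
R''(u) = 1/u², which is positive for u > 0, so this is a local minimum.
R(1/4) = -1·ln(1/4) + 1 - 6 ≈ -3.6137.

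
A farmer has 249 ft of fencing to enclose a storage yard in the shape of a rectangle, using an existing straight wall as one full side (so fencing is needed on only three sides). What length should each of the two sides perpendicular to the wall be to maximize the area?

Let the sides perpendicular to the wall have length x and the parallel side y, so 2x + y = 249 and the area is A = xy = x(249 − 2x).
A'(x) = 249 − 4x = 0 gives x = 249/4, and A''(x) = −4 < 0 confirms a maximum.
Then y = 249 − 2·249/4 = 249/2 and A = 62001/8.

249/4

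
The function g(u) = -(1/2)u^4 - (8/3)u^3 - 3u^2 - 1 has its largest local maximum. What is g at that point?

7/2

Critical points: g'(u) = -2u^3 - 8u^2 - 6u vanishes at u = -3, -1, 0.
Since g''(u) = -6u^2 - 16u - 6, we get g''(-3) = -12 < 0 ⇒ local maximum; g''(-1) = 4 > 0 ⇒ local minimum; g''(0) = -6 < 0 ⇒ local maximum.
The largest local maximum is g(-3) = 7/2.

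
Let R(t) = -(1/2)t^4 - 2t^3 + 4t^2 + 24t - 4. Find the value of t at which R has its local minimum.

-2

R'(t) = -2t^3 - 6t^2 + 8t + 24 = 0 at t = -3, -2, 2.
Since R''(t) = -6t^2 - 12t + 8, we get R''(-3) = -10 < 0 ⇒ local maximum; R''(-2) = 8 > 0 ⇒ local minimum; R''(2) = -40 < 0 ⇒ local maximum.
The local minimum is R(-2) = -28.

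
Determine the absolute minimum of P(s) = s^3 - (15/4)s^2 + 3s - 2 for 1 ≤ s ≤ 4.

The derivative is 3s^2 - (15/2)s + 3, whose only zero in [1, 4] is s = 2.
Evaluating at the critical points and endpoints: P(1) = -7/4; P(2) = -3; P(4) = 14.
So the minimum is P(2) = -3.

-3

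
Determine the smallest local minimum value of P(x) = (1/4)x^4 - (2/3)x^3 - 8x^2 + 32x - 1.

P'(x) = x^3 - 2x^2 - 16x + 32 = 0 at x = -4, 2, 4.
Since P''(x) = 3x^2 - 4x - 16, we get P''(-4) = 48 > 0 ⇒ local minimum; P''(2) = -12 < 0 ⇒ local maximum; P''(4) = 16 > 0 ⇒ local minimum.
Thus P has its smallest local minimum at x = -4, with value -451/3.

-451/3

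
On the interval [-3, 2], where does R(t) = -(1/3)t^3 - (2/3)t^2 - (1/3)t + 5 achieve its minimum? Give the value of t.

The derivative is -t^2 - (4/3)t - 1/3, which vanishes at t = -1 and t = -1/3.
Candidates: R(-3) = 9,  R(-1) = 5,  R(-1/3) = 409/81,  R(2) = -1.
So the minimum is R(2) = -1.

2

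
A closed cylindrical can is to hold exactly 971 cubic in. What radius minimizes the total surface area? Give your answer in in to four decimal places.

5.3664

With radius r and height h, πr²h = 971 so h = 971/(πr²), and S(r) = 2πr² + 2πrh = 2πr² + 2·971/r.
S'(r) = 4πr − 2·971/r² = 0 ⇒ r³ = 971/(2π), so r ≈ 5.3664 and h = 2r ≈ 10.7327.
S''(r) = 4π + 4·971/r³ > 0, so this is the minimum; S ≈ 542.8261.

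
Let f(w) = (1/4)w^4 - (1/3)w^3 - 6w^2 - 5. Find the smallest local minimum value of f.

f'(w) = w^3 - w^2 - 12w = 0 at w = -3, 0, 4.
Since f''(w) = 3w^2 - 2w - 12, we get f''(-3) = 21 > 0 ⇒ local minimum; f''(0) = -12 < 0 ⇒ local maximum; f''(4) = 28 > 0 ⇒ local minimum.
Thus f has its smallest local minimum at w = 4, with value -175/3.

-175/3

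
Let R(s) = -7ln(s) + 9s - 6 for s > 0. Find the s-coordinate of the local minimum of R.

R'(s) = -7/s + 9 = 0 gives s = 7/9.
R''(s) = 7/s², which is positive for s > 0, so this is a local minimum.
R(7/9) = -7·ln(7/9) + 7 - 6 ≈ 2.7592.

7/9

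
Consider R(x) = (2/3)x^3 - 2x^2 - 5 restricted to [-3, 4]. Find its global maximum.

17/3

Differentiating, R'(x) = 2x^2 - 4x; which vanishes at x = 0 and x = 2.
Evaluating at the critical points and endpoints: R(-3) = -41; R(0) = -5; R(2) = -23/3; R(4) = 17/3.
So the maximum is R(4) = 17/3.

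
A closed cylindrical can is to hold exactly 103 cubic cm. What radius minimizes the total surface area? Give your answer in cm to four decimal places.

2.5403

With radius r and height h, πr²h = 103 so h = 103/(πr²), and S(r) = 2πr² + 2πrh = 2πr² + 2·103/r.
S'(r) = 4πr − 2·103/r² = 0 ⇒ r³ = 103/(2π), so r ≈ 2.5403 and h = 2r ≈ 5.0806.
S''(r) = 4π + 4·103/r³ > 0, so this is the minimum; S ≈ 121.6390.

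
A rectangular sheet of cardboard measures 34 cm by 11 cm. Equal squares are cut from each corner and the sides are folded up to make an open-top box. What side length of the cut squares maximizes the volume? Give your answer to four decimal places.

With cut size x, the volume is V(x) = x(34 − 2x)(11 − 2x) for 0 < x < 5.5.
V'(x) = 12x^2 − 180x + 374. Setting V'(x) = 0 gives x ≈ 2.4917 (the root in (0, 5.5)).
V''(x) = 24x − 180 is negative there, so this is the maximum; V ≈ 435.0042.

2.4917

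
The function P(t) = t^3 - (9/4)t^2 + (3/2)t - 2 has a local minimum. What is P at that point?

P'(t) = 3t^2 - (9/2)t + 3/2 = 0 at t = 1/2, 1.
Since P''(t) = 6t - 9/2, we get P''(1/2) = -3/2 < 0 ⇒ local maximum; P''(1) = 3/2 > 0 ⇒ local minimum.
Thus P has its local minimum at t = 1, with value -7/4.

-7/4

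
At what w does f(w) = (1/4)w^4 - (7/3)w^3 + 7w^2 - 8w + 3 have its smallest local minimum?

f'(w) = w^3 - 7w^2 + 14w - 8 = 0 at w = 1, 2, 4.
Second-derivative test with f''(w) = 3w^2 - 14w + 14: f''(1) = 3 > 0 ⇒ local minimum; f''(2) = -2 < 0 ⇒ local maximum; f''(4) = 6 > 0 ⇒ local minimum.
The smallest local minimum is f(4) = -7/3.

4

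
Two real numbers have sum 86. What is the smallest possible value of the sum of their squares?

With a + b = 86, a^2 + b^2 = a^2 + (86 − a)^2.
The derivative 2a − 2(86 − a) = 4a − 172 vanishes at a = 43; second derivative 4 > 0, a minimum.
The minimum is 2·(43)^2 = 3698.

3698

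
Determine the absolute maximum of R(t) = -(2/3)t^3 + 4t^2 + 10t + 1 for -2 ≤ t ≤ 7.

203/3

The derivative is -2t^2 + 8t + 10, which vanishes at t = -1 and t = 5.
Evaluating at the critical points and endpoints: R(-2) = 7/3, R(-1) = -13/3, R(5) = 203/3, R(7) = 115/3.
So the maximum is R(5) = 203/3.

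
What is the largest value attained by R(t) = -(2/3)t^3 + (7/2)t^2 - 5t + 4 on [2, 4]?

R'(t) = -2t^2 + 7t - 5, whose only zero in [2, 4] is t = 5/2.
Compare values at every candidate in [2, 4]: R(2) = 8/3; R(5/2) = 71/24; R(4) = -8/3.
Hence the absolute maximum is 71/24 at t = 5/2.

71/24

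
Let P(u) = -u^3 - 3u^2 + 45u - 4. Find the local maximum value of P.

77

P'(u) = -3u^2 - 6u + 45 = 0 at u = -5, 3.
Second-derivative test with P''(u) = -6u - 6: P''(-5) = 24 > 0 ⇒ local minimum; P''(3) = -24 < 0 ⇒ local maximum.
Thus P has its local maximum at u = 3, with value 77.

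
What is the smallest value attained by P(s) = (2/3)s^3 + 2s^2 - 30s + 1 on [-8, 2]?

-137/3

The derivative is 2s^2 + 4s - 30, whose only zero in [-8, 2] is s = -5.
Compare values at every candidate in [-8, 2]: P(-8) = 83/3,  P(-5) = 353/3,  P(2) = -137/3.
So the minimum is P(2) = -137/3.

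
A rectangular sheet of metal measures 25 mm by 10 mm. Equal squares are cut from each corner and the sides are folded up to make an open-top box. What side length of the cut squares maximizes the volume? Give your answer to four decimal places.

With cut size x, the volume is V(x) = x(25 − 2x)(10 − 2x) for 0 < x < 5.
V'(x) = 12x^2 − 140x + 250. Setting V'(x) = 0 gives x ≈ 2.2009 (the root in (0, 5)).
V''(x) = 24x − 140 is negative there, so this is the maximum; V ≈ 253.7920.

2.2009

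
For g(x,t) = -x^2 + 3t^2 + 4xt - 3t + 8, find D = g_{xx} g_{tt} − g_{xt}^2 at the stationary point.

-28

∂g/∂x = -2x + 4t = 0 and ∂g/∂t = 4x + 6t - 3 = 0, so (x, t) = (3/7, 3/14).
The Hessian has g_{xx} = -2, g_{tt} = 6, g_{xt} = 4, giving D = -28 < 0, so the point is a saddle point.
D = (-2)·(6) − (4)^2 = -28.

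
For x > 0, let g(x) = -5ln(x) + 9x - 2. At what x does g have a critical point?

g'(x) = -5/x + 9 = 0 gives x = 5/9.
g''(x) = 5/x², which is positive for x > 0, so this is a local minimum.
g(5/9) = -5·ln(5/9) + 5 - 2 ≈ 5.9389.

5/9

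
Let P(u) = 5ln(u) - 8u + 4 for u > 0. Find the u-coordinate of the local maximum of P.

5/8

P'(u) = 5/u − 8 = 0 gives u = 5/8.
P''(u) = -5/u², which is negative for u > 0, so this is a local maximum.
P(5/8) = 5·ln(5/8) - 5 + 4 ≈ -3.3500.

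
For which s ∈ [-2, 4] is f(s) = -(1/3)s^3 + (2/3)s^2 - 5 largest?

-2

Differentiating, f'(s) = -s^2 + (4/3)s; which vanishes at s = 0 and s = 4/3.
Candidates: f(-2) = 1/3, f(0) = -5, f(4/3) = -373/81, f(4) = -47/3.
The maximum over the interval is 1/3, attained at s = -2.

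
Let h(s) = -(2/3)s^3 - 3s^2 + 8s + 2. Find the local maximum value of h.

19/3

h'(s) = -2s^2 - 6s + 8 = 0 at s = -4, 1.
h''(s) = -4s - 6. h''(-4) = 10 > 0 ⇒ local minimum; h''(1) = -10 < 0 ⇒ local maximum.
So the local maximum value is h(1) = 19/3.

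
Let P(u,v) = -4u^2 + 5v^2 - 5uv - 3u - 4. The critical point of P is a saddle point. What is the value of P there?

-25/7

∂P/∂u = -8u - 5v - 3 = 0 and ∂P/∂v = -5u + 10v = 0, so (u, v) = (-2/7, -1/7).
The Hessian has P_{uu} = -8, P_{vv} = 10, P_{uv} = -5, giving D = -105 < 0, so the point is a saddle point.
P(-2/7, -1/7) = -25/7.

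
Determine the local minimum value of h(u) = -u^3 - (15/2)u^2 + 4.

h'(u) = -3u^2 - 15u. Setting h'(u) = 0 gives u ∈ {-5, 0}.
h''(u) = -6u - 15. h''(-5) = 15 > 0 ⇒ local minimum; h''(0) = -15 < 0 ⇒ local maximum.
The local minimum is h(-5) = -117/2.

-117/2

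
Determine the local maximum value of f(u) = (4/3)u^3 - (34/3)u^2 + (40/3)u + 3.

f'(u) = 4u^2 - (68/3)u + 40/3 = 0 at u = 2/3, 5.
f''(u) = 8u - 68/3. f''(2/3) = -52/3 < 0 ⇒ local maximum; f''(5) = 52/3 > 0 ⇒ local minimum.
So the local maximum value is f(2/3) = 587/81.

587/81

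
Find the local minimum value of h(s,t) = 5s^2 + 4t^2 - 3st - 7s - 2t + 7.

239/71

∂h/∂s = 10s - 3t - 7 = 0 and ∂h/∂t = -3s + 8t - 2 = 0, so (s, t) = (62/71, 41/71).
The Hessian has h_{ss} = 10, h_{tt} = 8, h_{st} = -3, giving D = 71 > 0 with h_{ss} > 0, so the point is a local minimum.
h(62/71, 41/71) = 239/71.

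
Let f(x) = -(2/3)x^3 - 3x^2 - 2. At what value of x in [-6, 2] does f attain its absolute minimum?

2

f'(x) = -2x^2 - 6x, which vanishes at x = -3 and x = 0.
Evaluating at the critical points and endpoints: f(-6) = 34; f(-3) = -11; f(0) = -2; f(2) = -58/3.
So the minimum is f(2) = -58/3.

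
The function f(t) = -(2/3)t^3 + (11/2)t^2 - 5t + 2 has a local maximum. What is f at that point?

187/6

f'(t) = -2t^2 + 11t - 5. Setting f'(t) = 0 gives t ∈ {1/2, 5}.
f''(t) = -4t + 11. f''(1/2) = 9 > 0 ⇒ local minimum; f''(5) = -9 < 0 ⇒ local maximum.
Thus f has its local maximum at t = 5, with value 187/6.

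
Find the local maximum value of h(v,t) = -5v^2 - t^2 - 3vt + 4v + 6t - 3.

∂h/∂v = -10v - 3t + 4 = 0 and ∂h/∂t = -3v - 2t + 6 = 0, so (v, t) = (-10/11, 48/11).
The Hessian has h_{vv} = -10, h_{tt} = -2, h_{vt} = -3, giving D = 11 > 0 with h_{vv} < 0, so the point is a local maximum.
h(-10/11, 48/11) = 91/11.

91/11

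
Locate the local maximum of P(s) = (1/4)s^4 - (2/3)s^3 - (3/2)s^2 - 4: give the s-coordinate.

0

Critical points: P'(s) = s^3 - 2s^2 - 3s vanishes at s = -1, 0, 3.
Since P''(s) = 3s^2 - 4s - 3, we get P''(-1) = 4 > 0 ⇒ local minimum; P''(0) = -3 < 0 ⇒ local maximum; P''(3) = 12 > 0 ⇒ local minimum.
Thus P has its local maximum at s = 0, with value -4.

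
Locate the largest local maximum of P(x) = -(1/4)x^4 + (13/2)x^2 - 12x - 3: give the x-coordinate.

-4

P'(x) = -x^3 + 13x - 12 = 0 at x = -4, 1, 3.
Since P''(x) = -3x^2 + 13, we get P''(-4) = -35 < 0 ⇒ local maximum; P''(1) = 10 > 0 ⇒ local minimum; P''(3) = -14 < 0 ⇒ local maximum.
Thus P has its largest local maximum at x = -4, with value 85.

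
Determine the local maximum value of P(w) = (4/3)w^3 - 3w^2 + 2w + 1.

Critical points: P'(w) = 4w^2 - 6w + 2 vanishes at w = 1/2, 1.
Since P''(w) = 8w - 6, we get P''(1/2) = -2 < 0 ⇒ local maximum; P''(1) = 2 > 0 ⇒ local minimum.
The local maximum is P(1/2) = 17/12.

17/12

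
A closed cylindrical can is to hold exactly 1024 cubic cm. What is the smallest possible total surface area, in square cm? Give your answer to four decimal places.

562.4033

With radius r and height h, πr²h = 1024 so h = 1024/(πr²), and S(r) = 2πr² + 2πrh = 2πr² + 2·1024/r.
S'(r) = 4πr − 2·1024/r² = 0 ⇒ r³ = 1024/(2π), so r ≈ 5.4623 and h = 2r ≈ 10.9245.
S''(r) = 4π + 4·1024/r³ > 0, so this is the minimum; S ≈ 562.4033.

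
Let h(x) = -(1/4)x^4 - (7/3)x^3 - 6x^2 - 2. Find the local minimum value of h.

-53/4

h'(x) = -x^3 - 7x^2 - 12x. Setting h'(x) = 0 gives x ∈ {-4, -3, 0}.
h''(x) = -3x^2 - 14x - 12. h''(-4) = -4 < 0 ⇒ local maximum; h''(-3) = 3 > 0 ⇒ local minimum; h''(0) = -12 < 0 ⇒ local maximum.
Thus h has its local minimum at x = -3, with value -53/4.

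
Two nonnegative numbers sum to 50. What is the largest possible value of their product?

With x + y = 50, the product is P(x) = x(50 − x).
P'(x) = 50 − 2x = 0 gives x = 25; P'' = −2 < 0, so this is the maximum.
P = 25·25 = 625.

625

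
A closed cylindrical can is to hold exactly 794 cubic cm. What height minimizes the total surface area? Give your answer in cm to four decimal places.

With radius r and height h, πr²h = 794 so h = 794/(πr²), and S(r) = 2πr² + 2πrh = 2πr² + 2·794/r.
S'(r) = 4πr − 2·794/r² = 0 ⇒ r³ = 794/(2π), so r ≈ 5.0182 and h = 2r ≈ 10.0364.
S''(r) = 4π + 4·794/r³ > 0, so this is the minimum; S ≈ 474.6734.

10.0364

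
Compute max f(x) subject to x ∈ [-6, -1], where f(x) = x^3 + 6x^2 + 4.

36

Differentiating, f'(x) = 3x^2 + 12x; whose only zero in [-6, -1] is x = -4.
Evaluating at the critical points and endpoints: f(-6) = 4, f(-4) = 36, f(-1) = 9.
The maximum over the interval is 36, attained at x = -4.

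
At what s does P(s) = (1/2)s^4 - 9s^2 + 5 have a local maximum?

P'(s) = 2s^3 - 18s. Setting P'(s) = 0 gives s ∈ {-3, 0, 3}.
P''(s) = 6s^2 - 18. P''(-3) = 36 > 0 ⇒ local minimum; P''(0) = -18 < 0 ⇒ local maximum; P''(3) = 36 > 0 ⇒ local minimum.
The local maximum is P(0) = 5.

0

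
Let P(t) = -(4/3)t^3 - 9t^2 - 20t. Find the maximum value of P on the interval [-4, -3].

The derivative is -4t^2 - 18t - 20, which has no zeros in [-4, -3].
Evaluating at the critical points and endpoints: P(-4) = 64/3,  P(-3) = 15.
So the maximum is P(-4) = 64/3.

64/3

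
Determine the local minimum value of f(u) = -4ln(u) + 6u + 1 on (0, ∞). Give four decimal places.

f'(u) = -4/u + 6 = 0 gives u = 2/3.
f''(u) = 4/u², which is positive for u > 0, so this is a local minimum.
f(2/3) = -4·ln(2/3) + 4 + 1 ≈ 6.6219.

6.6219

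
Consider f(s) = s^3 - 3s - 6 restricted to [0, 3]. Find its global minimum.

f'(s) = 3s^2 - 3, whose only zero in [0, 3] is s = 1.
Evaluating at the critical points and endpoints: f(0) = -6, f(1) = -8, f(3) = 12.
Hence the absolute minimum is -8 at s = 1.

-8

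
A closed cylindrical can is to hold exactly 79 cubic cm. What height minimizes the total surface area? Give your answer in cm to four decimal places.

4.6506

With radius r and height h, πr²h = 79 so h = 79/(πr²), and S(r) = 2πr² + 2πrh = 2πr² + 2·79/r.
S'(r) = 4πr − 2·79/r² = 0 ⇒ r³ = 79/(2π), so r ≈ 2.3253 and h = 2r ≈ 4.6506.
S''(r) = 4π + 4·79/r³ > 0, so this is the minimum; S ≈ 101.9215.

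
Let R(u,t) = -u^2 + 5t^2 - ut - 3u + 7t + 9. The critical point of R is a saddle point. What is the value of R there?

∂R/∂u = -2u - t - 3 = 0 and ∂R/∂t = -u + 10t + 7 = 0, so (u, t) = (-23/21, -17/21).
The Hessian has R_{uu} = -2, R_{tt} = 10, R_{ut} = -1, giving D = -21 < 0, so the point is a saddle point.
R(-23/21, -17/21) = 164/21.

164/21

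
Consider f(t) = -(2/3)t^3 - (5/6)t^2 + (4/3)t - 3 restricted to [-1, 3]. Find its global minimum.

The derivative is -2t^2 - (5/3)t + 4/3, whose only zero in [-1, 3] is t = 1/2.
Evaluating at the critical points and endpoints: f(-1) = -9/2, f(1/2) = -21/8, f(3) = -49/2.
So the minimum is f(3) = -49/2.

-49/2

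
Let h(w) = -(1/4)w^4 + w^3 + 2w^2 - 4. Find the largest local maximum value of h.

28

h'(w) = -w^3 + 3w^2 + 4w. Setting h'(w) = 0 gives w ∈ {-1, 0, 4}.
Second-derivative test with h''(w) = -3w^2 + 6w + 4: h''(-1) = -5 < 0 ⇒ local maximum; h''(0) = 4 > 0 ⇒ local minimum; h''(4) = -20 < 0 ⇒ local maximum.
The largest local maximum is h(4) = 28.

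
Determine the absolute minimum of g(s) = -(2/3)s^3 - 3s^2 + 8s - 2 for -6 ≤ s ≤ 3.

The derivative is -2s^2 - 6s + 8, which vanishes at s = -4 and s = 1.
Compare values at every candidate in [-6, 3]: g(-6) = -14,  g(-4) = -118/3,  g(1) = 7/3,  g(3) = -23.
Hence the absolute minimum is -118/3 at s = -4.

-118/3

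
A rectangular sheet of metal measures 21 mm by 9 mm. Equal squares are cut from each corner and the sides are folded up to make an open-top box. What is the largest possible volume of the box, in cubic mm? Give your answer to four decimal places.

170.0622

With cut size x, the volume is V(x) = x(21 − 2x)(9 − 2x) for 0 < x < 4.5.
V'(x) = 12x^2 − 120x + 189. Setting V'(x) = 0 gives x ≈ 1.9586 (the root in (0, 4.5)).
V''(x) = 24x − 120 is negative there, so this is the maximum; V ≈ 170.0622.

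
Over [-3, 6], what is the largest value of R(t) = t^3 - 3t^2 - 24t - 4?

24

R'(t) = 3t^2 - 6t - 24, which vanishes at t = -2 and t = 4.
Compare values at every candidate in [-3, 6]: R(-3) = 14, R(-2) = 24, R(4) = -84, R(6) = -40.
The maximum over the interval is 24, attained at t = -2.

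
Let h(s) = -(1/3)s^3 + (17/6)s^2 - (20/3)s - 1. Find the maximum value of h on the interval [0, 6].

The derivative is -s^2 + (17/3)s - 20/3, which vanishes at s = 5/3 and s = 4.
Candidates: h(0) = -1; h(5/3) = -937/162; h(4) = -11/3; h(6) = -11.
The maximum over the interval is -1, attained at s = 0.

-1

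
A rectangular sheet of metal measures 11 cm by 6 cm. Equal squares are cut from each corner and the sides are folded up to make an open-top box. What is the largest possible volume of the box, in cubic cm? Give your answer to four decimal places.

37.1883

With cut size x, the volume is V(x) = x(11 − 2x)(6 − 2x) for 0 < x < 3.
V'(x) = 12x^2 − 68x + 66. Setting V'(x) = 0 gives x ≈ 1.2434 (the root in (0, 3)).
V''(x) = 24x − 68 is negative there, so this is the maximum; V ≈ 37.1883.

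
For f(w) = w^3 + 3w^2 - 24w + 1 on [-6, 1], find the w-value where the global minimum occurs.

Differentiating, f'(w) = 3w^2 + 6w - 24; whose only zero in [-6, 1] is w = -4.
Candidates: f(-6) = 37; f(-4) = 81; f(1) = -19.
Hence the absolute minimum is -19 at w = 1.

1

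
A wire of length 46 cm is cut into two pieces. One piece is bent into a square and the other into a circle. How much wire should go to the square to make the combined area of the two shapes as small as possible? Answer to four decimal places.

25.7646

Let x be the length used for the square. Square side x/4; circle radius (46−x)/(2π).
A(x) = (x/4)² + π·((46−x)/(2π))² = x²/16 + (46−x)²/(4π) for 0 ≤ x ≤ 46. A'(x) = x/8 − (46−x)/(2π) = 0 gives x = 4·46/(π+4) ≈ 25.7646.
A'' = 1/8 + 1/(2π) > 0, so this gives the minimum combined area; x ≈ 25.7646 cm to the square.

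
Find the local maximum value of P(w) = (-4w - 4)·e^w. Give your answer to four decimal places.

Differentiating with the product rule gives P'(w) = (-4w - 8)·e^w. Since e^w > 0, the only critical point is w = -2.
P''(-2) has the same sign as -4 < 0, so this is a local maximum.
P(-2) = (4)·e^(-2) ≈ 0.5413.

0.5413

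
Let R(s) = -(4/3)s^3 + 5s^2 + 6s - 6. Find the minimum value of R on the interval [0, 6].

The derivative is -4s^2 + 10s + 6, whose only zero in [0, 6] is s = 3.
Evaluating at the critical points and endpoints: R(0) = -6; R(3) = 21; R(6) = -78.
So the minimum is R(6) = -78.

-78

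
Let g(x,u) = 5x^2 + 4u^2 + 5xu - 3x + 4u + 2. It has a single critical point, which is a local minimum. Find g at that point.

-6/5

∂g/∂x = 10x + 5u - 3 = 0 and ∂g/∂u = 5x + 8u + 4 = 0, so (x, u) = (4/5, -1).
The Hessian has g_{xx} = 10, g_{uu} = 8, g_{xu} = 5, giving D = 55 > 0 with g_{xx} > 0, so the point is a local minimum.
g(4/5, -1) = -6/5.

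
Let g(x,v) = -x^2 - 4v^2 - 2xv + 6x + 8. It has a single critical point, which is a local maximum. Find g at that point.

∂g/∂x = -2x - 2v + 6 = 0 and ∂g/∂v = -2x - 8v = 0, so (x, v) = (4, -1).
The Hessian has g_{xx} = -2, g_{vv} = -8, g_{xv} = -2, giving D = 12 > 0 with g_{xx} < 0, so the point is a local maximum.
g(4, -1) = 20.

20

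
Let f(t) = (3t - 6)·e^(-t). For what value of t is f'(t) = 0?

3

By the product rule, f'(t) = (-3t + 9)·e^(-t). Since e^(-t) > 0, the only critical point is t = 3.
f''(3) has the same sign as -3 < 0, so this is a local maximum.
f(3) = (3)·e^(-3) ≈ 0.1494.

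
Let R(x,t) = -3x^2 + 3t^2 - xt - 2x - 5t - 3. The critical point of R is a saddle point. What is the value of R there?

∂R/∂x = -6x - t - 2 = 0 and ∂R/∂t = -x + 6t - 5 = 0, so (x, t) = (-17/37, 28/37).
The Hessian has R_{xx} = -6, R_{tt} = 6, R_{xt} = -1, giving D = -37 < 0, so the point is a saddle point.
R(-17/37, 28/37) = -164/37.

-164/37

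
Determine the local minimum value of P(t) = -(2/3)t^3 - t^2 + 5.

14/3

P'(t) = -2t^2 - 2t. Setting P'(t) = 0 gives t ∈ {-1, 0}.
Since P''(t) = -4t - 2, we get P''(-1) = 2 > 0 ⇒ local minimum; P''(0) = -2 < 0 ⇒ local maximum.
Thus P has its local minimum at t = -1, with value 14/3.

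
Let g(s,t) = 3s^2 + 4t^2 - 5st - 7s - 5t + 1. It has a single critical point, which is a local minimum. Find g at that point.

-423/23

∂g/∂s = 6s - 5t - 7 = 0 and ∂g/∂t = -5s + 8t - 5 = 0, so (s, t) = (81/23, 65/23).
The Hessian has g_{ss} = 6, g_{tt} = 8, g_{st} = -5, giving D = 23 > 0 with g_{ss} > 0, so the point is a local minimum.
g(81/23, 65/23) = -423/23.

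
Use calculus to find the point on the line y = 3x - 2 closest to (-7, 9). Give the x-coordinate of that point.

13/5

Minimize D(x)^2 = (x + 7)^2 + (3x - 11)^2.
d/dx[D^2] = 2(x + 7) + 2·3·(3x - 11) = 0 ⇒ x = 13/5.
Then y = 29/5 and the distance is √(512/5) ≈ 10.1193.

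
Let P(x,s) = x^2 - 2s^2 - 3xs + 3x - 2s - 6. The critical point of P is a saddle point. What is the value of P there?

-134/17

∂P/∂x = 2x - 3s + 3 = 0 and ∂P/∂s = -3x - 4s - 2 = 0, so (x, s) = (-18/17, 5/17).
The Hessian has P_{xx} = 2, P_{ss} = -4, P_{xs} = -3, giving D = -17 < 0, so the point is a saddle point.
P(-18/17, 5/17) = -134/17.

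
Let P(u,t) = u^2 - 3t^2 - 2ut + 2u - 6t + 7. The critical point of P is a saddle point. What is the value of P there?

∂P/∂u = 2u - 2t + 2 = 0 and ∂P/∂t = -2u - 6t - 6 = 0, so (u, t) = (-3/2, -1/2).
The Hessian has P_{uu} = 2, P_{tt} = -6, P_{ut} = -2, giving D = -16 < 0, so the point is a saddle point.
P(-3/2, -1/2) = 7.

7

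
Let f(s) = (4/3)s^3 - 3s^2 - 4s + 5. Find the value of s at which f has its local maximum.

-1/2

Critical points: f'(s) = 4s^2 - 6s - 4 vanishes at s = -1/2, 2.
f''(s) = 8s - 6. f''(-1/2) = -10 < 0 ⇒ local maximum; f''(2) = 10 > 0 ⇒ local minimum.
Thus f has its local maximum at s = -1/2, with value 73/12.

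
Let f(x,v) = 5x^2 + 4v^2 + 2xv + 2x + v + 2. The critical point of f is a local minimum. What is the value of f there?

135/76

∂f/∂x = 10x + 2v + 2 = 0 and ∂f/∂v = 2x + 8v + 1 = 0, so (x, v) = (-7/38, -3/38).
The Hessian has f_{xx} = 10, f_{vv} = 8, f_{xv} = 2, giving D = 76 > 0 with f_{xx} > 0, so the point is a local minimum.
f(-7/38, -3/38) = 135/76.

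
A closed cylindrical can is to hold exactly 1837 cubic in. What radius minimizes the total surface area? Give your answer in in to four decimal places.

With radius r and height h, πr²h = 1837 so h = 1837/(πr²), and S(r) = 2πr² + 2πrh = 2πr² + 2·1837/r.
S'(r) = 4πr − 2·1837/r² = 0 ⇒ r³ = 1837/(2π), so r ≈ 6.6371 and h = 2r ≈ 13.2741.
S''(r) = 4π + 4·1837/r³ > 0, so this is the minimum; S ≈ 830.3362.

6.6371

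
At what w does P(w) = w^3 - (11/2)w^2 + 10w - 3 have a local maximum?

P'(w) = 3w^2 - 11w + 10 = 0 at w = 5/3, 2.
P''(w) = 6w - 11. P''(5/3) = -1 < 0 ⇒ local maximum; P''(2) = 1 > 0 ⇒ local minimum.
The local maximum is P(5/3) = 163/54.

5/3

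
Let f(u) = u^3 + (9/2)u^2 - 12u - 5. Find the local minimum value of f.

f'(u) = 3u^2 + 9u - 12 = 0 at u = -4, 1.
Since f''(u) = 6u + 9, we get f''(-4) = -15 < 0 ⇒ local maximum; f''(1) = 15 > 0 ⇒ local minimum.
The local minimum is f(1) = -23/2.

-23/2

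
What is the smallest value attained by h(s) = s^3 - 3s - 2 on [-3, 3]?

The derivative is 3s^2 - 3, which vanishes at s = -1 and s = 1.
Candidates: h(-3) = -20, h(-1) = 0, h(1) = -4, h(3) = 16.
Hence the absolute minimum is -20 at s = -3.

-20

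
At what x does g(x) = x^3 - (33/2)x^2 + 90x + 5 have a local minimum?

g'(x) = 3x^2 - 33x + 90 = 0 at x = 5, 6.
g''(x) = 6x - 33. g''(5) = -3 < 0 ⇒ local maximum; g''(6) = 3 > 0 ⇒ local minimum.
Thus g has its local minimum at x = 6, with value 167.

6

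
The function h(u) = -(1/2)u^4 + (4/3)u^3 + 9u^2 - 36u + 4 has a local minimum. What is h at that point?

h'(u) = -2u^3 + 4u^2 + 18u - 36. Setting h'(u) = 0 gives u ∈ {-3, 2, 3}.
Since h''(u) = -6u^2 + 8u + 18, we get h''(-3) = -60 < 0 ⇒ local maximum; h''(2) = 10 > 0 ⇒ local minimum; h''(3) = -12 < 0 ⇒ local maximum.
The local minimum is h(2) = -88/3.

-88/3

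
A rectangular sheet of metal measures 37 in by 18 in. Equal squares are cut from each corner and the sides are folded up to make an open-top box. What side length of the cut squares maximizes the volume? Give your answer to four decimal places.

3.8255

With cut size x, the volume is V(x) = x(37 − 2x)(18 − 2x) for 0 < x < 9.
V'(x) = 12x^2 − 220x + 666. Setting V'(x) = 0 gives x ≈ 3.8255 (the root in (0, 9)).
V''(x) = 24x − 220 is negative there, so this is the maximum; V ≈ 1161.9298.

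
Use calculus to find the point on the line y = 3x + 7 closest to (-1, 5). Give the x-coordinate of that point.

-7/10

Minimize D(x)^2 = (x + 1)^2 + (3x + 2)^2.
d/dx[D^2] = 2(x + 1) + 2·3·(3x + 2) = 0 ⇒ x = -7/10.
Then y = 49/10 and the distance is √(1/10) ≈ 0.3162.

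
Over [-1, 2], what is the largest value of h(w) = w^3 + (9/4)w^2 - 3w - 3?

8

The derivative is 3w^2 + (9/2)w - 3, whose only zero in [-1, 2] is w = 1/2.
Candidates: h(-1) = 5/4, h(1/2) = -61/16, h(2) = 8.
Hence the absolute maximum is 8 at w = 2.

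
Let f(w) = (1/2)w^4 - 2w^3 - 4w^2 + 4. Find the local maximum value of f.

Critical points: f'(w) = 2w^3 - 6w^2 - 8w vanishes at w = -1, 0, 4.
Since f''(w) = 6w^2 - 12w - 8, we get f''(-1) = 10 > 0 ⇒ local minimum; f''(0) = -8 < 0 ⇒ local maximum; f''(4) = 40 > 0 ⇒ local minimum.
Thus f has its local maximum at w = 0, with value 4.

4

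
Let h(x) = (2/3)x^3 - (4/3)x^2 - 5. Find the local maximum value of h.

-5

h'(x) = 2x^2 - (8/3)x = 0 at x = 0, 4/3.
h''(x) = 4x - 8/3. h''(0) = -8/3 < 0 ⇒ local maximum; h''(4/3) = 8/3 > 0 ⇒ local minimum.
So the local maximum value is h(0) = -5.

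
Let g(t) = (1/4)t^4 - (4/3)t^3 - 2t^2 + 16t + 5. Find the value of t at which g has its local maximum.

2

g'(t) = t^3 - 4t^2 - 4t + 16 = 0 at t = -2, 2, 4.
Since g''(t) = 3t^2 - 8t - 4, we get g''(-2) = 24 > 0 ⇒ local minimum; g''(2) = -8 < 0 ⇒ local maximum; g''(4) = 12 > 0 ⇒ local minimum.
So the local maximum value is g(2) = 67/3.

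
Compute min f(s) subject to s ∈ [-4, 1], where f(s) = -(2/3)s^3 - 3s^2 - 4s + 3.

-14/3

f'(s) = -2s^2 - 6s - 4, which vanishes at s = -2 and s = -1.
Candidates: f(-4) = 41/3,  f(-2) = 13/3,  f(-1) = 14/3,  f(1) = -14/3.
So the minimum is f(1) = -14/3.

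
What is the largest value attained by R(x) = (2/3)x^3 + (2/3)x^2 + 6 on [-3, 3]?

30

Differentiating, R'(x) = 2x^2 + (4/3)x; which vanishes at x = -2/3 and x = 0.
Compare values at every candidate in [-3, 3]: R(-3) = -6, R(-2/3) = 494/81, R(0) = 6, R(3) = 30.
The maximum over the interval is 30, attained at x = 3.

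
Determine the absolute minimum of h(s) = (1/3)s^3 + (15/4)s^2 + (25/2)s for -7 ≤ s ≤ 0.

Differentiating, h'(s) = s^2 + (15/2)s + 25/2; which vanishes at s = -5 and s = -5/2.
Candidates: h(-7) = -217/12, h(-5) = -125/12, h(-5/2) = -625/48, h(0) = 0.
So the minimum is h(-7) = -217/12.

-217/12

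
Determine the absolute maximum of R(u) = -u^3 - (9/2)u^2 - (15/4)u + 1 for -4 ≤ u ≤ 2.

8

The derivative is -3u^2 - 9u - 15/4, which vanishes at u = -5/2 and u = -1/2.
Evaluating at the critical points and endpoints: R(-4) = 8, R(-5/2) = -17/8, R(-1/2) = 15/8, R(2) = -65/2.
The maximum over the interval is 8, attained at u = -4.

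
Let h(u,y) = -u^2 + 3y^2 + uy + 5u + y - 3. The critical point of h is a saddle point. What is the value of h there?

∂h/∂u = -2u + y + 5 = 0 and ∂h/∂y = u + 6y + 1 = 0, so (u, y) = (29/13, -7/13).
The Hessian has h_{uu} = -2, h_{yy} = 6, h_{uy} = 1, giving D = -13 < 0, so the point is a saddle point.
h(29/13, -7/13) = 30/13.

30/13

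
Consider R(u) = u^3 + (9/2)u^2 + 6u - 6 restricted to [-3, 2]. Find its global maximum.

32

The derivative is 3u^2 + 9u + 6, which vanishes at u = -2 and u = -1.
Candidates: R(-3) = -21/2; R(-2) = -8; R(-1) = -17/2; R(2) = 32.
The maximum over the interval is 32, attained at u = 2.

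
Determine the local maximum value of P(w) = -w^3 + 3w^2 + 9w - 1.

26

Critical points: P'(w) = -3w^2 + 6w + 9 vanishes at w = -1, 3.
P''(w) = -6w + 6. P''(-1) = 12 > 0 ⇒ local minimum; P''(3) = -12 < 0 ⇒ local maximum.
The local maximum is P(3) = 26.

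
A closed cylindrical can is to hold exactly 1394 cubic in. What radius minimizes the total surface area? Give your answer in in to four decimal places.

With radius r and height h, πr²h = 1394 so h = 1394/(πr²), and S(r) = 2πr² + 2πrh = 2πr² + 2·1394/r.
S'(r) = 4πr − 2·1394/r² = 0 ⇒ r³ = 1394/(2π), so r ≈ 6.0538 and h = 2r ≈ 12.1076.
S''(r) = 4π + 4·1394/r³ > 0, so this is the minimum; S ≈ 690.8065.

6.0538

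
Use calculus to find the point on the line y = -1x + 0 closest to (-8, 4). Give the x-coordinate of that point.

-6

Minimize D(x)^2 = (x + 8)^2 + (-x - 4)^2.
d/dx[D^2] = 2(x + 8) + 2·(-1)·(-x - 4) = 0 ⇒ x = -6.
Then y = 6 and the distance is √(8) ≈ 2.8284.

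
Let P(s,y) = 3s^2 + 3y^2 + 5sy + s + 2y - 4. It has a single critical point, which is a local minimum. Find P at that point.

∂P/∂s = 6s + 5y + 1 = 0 and ∂P/∂y = 5s + 6y + 2 = 0, so (s, y) = (4/11, -7/11).
The Hessian has P_{ss} = 6, P_{yy} = 6, P_{sy} = 5, giving D = 11 > 0 with P_{ss} > 0, so the point is a local minimum.
P(4/11, -7/11) = -49/11.

-49/11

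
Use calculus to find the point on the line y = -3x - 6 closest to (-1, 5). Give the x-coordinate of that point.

Minimize D(x)^2 = (x + 1)^2 + (-3x - 11)^2.
d/dx[D^2] = 2(x + 1) + 2·(-3)·(-3x - 11) = 0 ⇒ x = -17/5.
Then y = 21/5 and the distance is √(32/5) ≈ 2.5298.

-17/5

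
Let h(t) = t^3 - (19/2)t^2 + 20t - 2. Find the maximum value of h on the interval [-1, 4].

274/27

The derivative is 3t^2 - 19t + 20, whose only zero in [-1, 4] is t = 4/3.
Evaluating at the critical points and endpoints: h(-1) = -65/2, h(4/3) = 274/27, h(4) = -10.
The maximum over the interval is 274/27, attained at t = 4/3.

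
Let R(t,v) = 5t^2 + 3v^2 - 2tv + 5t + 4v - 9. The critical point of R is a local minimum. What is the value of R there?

-699/56

∂R/∂t = 10t - 2v + 5 = 0 and ∂R/∂v = -2t + 6v + 4 = 0, so (t, v) = (-19/28, -25/28).
The Hessian has R_{tt} = 10, R_{vv} = 6, R_{tv} = -2, giving D = 56 > 0 with R_{tt} > 0, so the point is a local minimum.
R(-19/28, -25/28) = -699/56.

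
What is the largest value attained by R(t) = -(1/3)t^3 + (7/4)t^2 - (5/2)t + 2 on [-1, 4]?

79/12

R'(t) = -t^2 + (7/2)t - 5/2, which vanishes at t = 1 and t = 5/2.
Candidates: R(-1) = 79/12,  R(1) = 11/12,  R(5/2) = 71/48,  R(4) = -4/3.
Hence the absolute maximum is 79/12 at t = -1.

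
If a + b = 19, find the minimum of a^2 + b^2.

361/2

With a + b = 19, a^2 + b^2 = a^2 + (19 − a)^2.
The derivative 2a − 2(19 − a) = 4a − 38 vanishes at a = 19/2; second derivative 4 > 0, a minimum.
The minimum is 2·(19/2)^2 = 361/2.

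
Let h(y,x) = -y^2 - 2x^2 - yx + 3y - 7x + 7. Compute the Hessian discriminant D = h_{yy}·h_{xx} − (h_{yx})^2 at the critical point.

7

∂h/∂y = -2y - x + 3 = 0 and ∂h/∂x = -y - 4x - 7 = 0, so (y, x) = (19/7, -17/7).
The Hessian has h_{yy} = -2, h_{xx} = -4, h_{yx} = -1, giving D = 7 > 0 with h_{yy} < 0, so the point is a local maximum.
D = (-2)·(-4) − (-1)^2 = 7.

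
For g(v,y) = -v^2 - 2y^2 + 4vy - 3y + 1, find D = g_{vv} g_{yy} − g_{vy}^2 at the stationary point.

∂g/∂v = -2v + 4y = 0 and ∂g/∂y = 4v - 4y - 3 = 0, so (v, y) = (3/2, 3/4).
The Hessian has g_{vv} = -2, g_{yy} = -4, g_{vy} = 4, giving D = -8 < 0, so the point is a saddle point.
D = (-2)·(-4) − (4)^2 = -8.

-8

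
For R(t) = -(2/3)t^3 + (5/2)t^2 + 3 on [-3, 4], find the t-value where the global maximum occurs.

R'(t) = -2t^2 + 5t, which vanishes at t = 0 and t = 5/2.
Compare values at every candidate in [-3, 4]: R(-3) = 87/2; R(0) = 3; R(5/2) = 197/24; R(4) = 1/3.
Hence the absolute maximum is 87/2 at t = -3.

-3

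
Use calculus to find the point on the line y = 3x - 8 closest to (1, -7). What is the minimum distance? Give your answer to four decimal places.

0.6325

Minimize D(x)^2 = (x - 1)^2 + (3x - 1)^2.
d/dx[D^2] = 2(x - 1) + 2·3·(3x - 1) = 0 ⇒ x = 2/5.
Then y = -34/5 and the distance is √(2/5) ≈ 0.6325.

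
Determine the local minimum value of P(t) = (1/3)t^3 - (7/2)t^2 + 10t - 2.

P'(t) = t^2 - 7t + 10. Setting P'(t) = 0 gives t ∈ {2, 5}.
Second-derivative test with P''(t) = 2t - 7: P''(2) = -3 < 0 ⇒ local maximum; P''(5) = 3 > 0 ⇒ local minimum.
Thus P has its local minimum at t = 5, with value 13/6.

13/6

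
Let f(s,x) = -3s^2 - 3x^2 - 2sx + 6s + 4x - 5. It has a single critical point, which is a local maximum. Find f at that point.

-13/8

∂f/∂s = -6s - 2x + 6 = 0 and ∂f/∂x = -2s - 6x + 4 = 0, so (s, x) = (7/8, 3/8).
The Hessian has f_{ss} = -6, f_{xx} = -6, f_{sx} = -2, giving D = 32 > 0 with f_{ss} < 0, so the point is a local maximum.
f(7/8, 3/8) = -13/8.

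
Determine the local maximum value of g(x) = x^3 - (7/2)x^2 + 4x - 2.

Critical points: g'(x) = 3x^2 - 7x + 4 vanishes at x = 1, 4/3.
Second-derivative test with g''(x) = 6x - 7: g''(1) = -1 < 0 ⇒ local maximum; g''(4/3) = 1 > 0 ⇒ local minimum.
Thus g has its local maximum at x = 1, with value -1/2.

-1/2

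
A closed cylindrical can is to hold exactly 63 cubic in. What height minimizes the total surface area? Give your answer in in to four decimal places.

With radius r and height h, πr²h = 63 so h = 63/(πr²), and S(r) = 2πr² + 2πrh = 2πr² + 2·63/r.
S'(r) = 4πr − 2·63/r² = 0 ⇒ r³ = 63/(2π), so r ≈ 2.1564 and h = 2r ≈ 4.3127.
S''(r) = 4π + 4·63/r³ > 0, so this is the minimum; S ≈ 87.6479.

4.3127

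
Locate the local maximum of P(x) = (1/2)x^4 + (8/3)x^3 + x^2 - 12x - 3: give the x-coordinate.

Critical points: P'(x) = 2x^3 + 8x^2 + 2x - 12 vanishes at x = -3, -2, 1.
Since P''(x) = 6x^2 + 16x + 2, we get P''(-3) = 8 > 0 ⇒ local minimum; P''(-2) = -6 < 0 ⇒ local maximum; P''(1) = 24 > 0 ⇒ local minimum.
The local maximum is P(-2) = 35/3.

-2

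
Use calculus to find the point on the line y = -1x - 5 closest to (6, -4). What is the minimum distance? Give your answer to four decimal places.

Minimize D(x)^2 = (x - 6)^2 + (-x - 1)^2.
d/dx[D^2] = 2(x - 6) + 2·(-1)·(-x - 1) = 0 ⇒ x = 5/2.
Then y = -15/2 and the distance is √(49/2) ≈ 4.9497.

4.9497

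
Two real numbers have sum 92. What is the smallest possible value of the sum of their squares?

With a + b = 92, a^2 + b^2 = a^2 + (92 − a)^2.
The derivative 2a − 2(92 − a) = 4a − 184 vanishes at a = 46; second derivative 4 > 0, a minimum.
The minimum is 2·(46)^2 = 4232.

4232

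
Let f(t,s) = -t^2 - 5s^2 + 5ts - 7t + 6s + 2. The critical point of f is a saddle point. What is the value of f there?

∂f/∂t = -2t + 5s - 7 = 0 and ∂f/∂s = 5t - 10s + 6 = 0, so (t, s) = (8, 23/5).
The Hessian has f_{tt} = -2, f_{ss} = -10, f_{ts} = 5, giving D = -5 < 0, so the point is a saddle point.
f(8, 23/5) = -61/5.

-61/5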